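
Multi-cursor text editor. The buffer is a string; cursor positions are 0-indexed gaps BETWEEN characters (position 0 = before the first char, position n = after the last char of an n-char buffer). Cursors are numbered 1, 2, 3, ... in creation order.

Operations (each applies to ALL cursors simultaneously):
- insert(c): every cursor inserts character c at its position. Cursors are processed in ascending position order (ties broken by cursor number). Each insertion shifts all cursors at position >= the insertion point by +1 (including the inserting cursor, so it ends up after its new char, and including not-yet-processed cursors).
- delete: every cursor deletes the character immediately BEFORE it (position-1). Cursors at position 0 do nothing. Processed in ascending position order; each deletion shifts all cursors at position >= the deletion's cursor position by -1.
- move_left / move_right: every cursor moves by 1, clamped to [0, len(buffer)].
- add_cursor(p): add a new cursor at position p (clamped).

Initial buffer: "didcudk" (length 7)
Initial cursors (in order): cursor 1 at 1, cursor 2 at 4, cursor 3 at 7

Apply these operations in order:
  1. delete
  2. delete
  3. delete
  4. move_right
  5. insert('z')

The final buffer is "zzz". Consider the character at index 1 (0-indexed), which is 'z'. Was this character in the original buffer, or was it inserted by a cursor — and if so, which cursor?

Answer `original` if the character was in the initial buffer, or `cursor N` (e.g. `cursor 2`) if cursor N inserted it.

After op 1 (delete): buffer="idud" (len 4), cursors c1@0 c2@2 c3@4, authorship ....
After op 2 (delete): buffer="iu" (len 2), cursors c1@0 c2@1 c3@2, authorship ..
After op 3 (delete): buffer="" (len 0), cursors c1@0 c2@0 c3@0, authorship 
After op 4 (move_right): buffer="" (len 0), cursors c1@0 c2@0 c3@0, authorship 
After op 5 (insert('z')): buffer="zzz" (len 3), cursors c1@3 c2@3 c3@3, authorship 123
Authorship (.=original, N=cursor N): 1 2 3
Index 1: author = 2

Answer: cursor 2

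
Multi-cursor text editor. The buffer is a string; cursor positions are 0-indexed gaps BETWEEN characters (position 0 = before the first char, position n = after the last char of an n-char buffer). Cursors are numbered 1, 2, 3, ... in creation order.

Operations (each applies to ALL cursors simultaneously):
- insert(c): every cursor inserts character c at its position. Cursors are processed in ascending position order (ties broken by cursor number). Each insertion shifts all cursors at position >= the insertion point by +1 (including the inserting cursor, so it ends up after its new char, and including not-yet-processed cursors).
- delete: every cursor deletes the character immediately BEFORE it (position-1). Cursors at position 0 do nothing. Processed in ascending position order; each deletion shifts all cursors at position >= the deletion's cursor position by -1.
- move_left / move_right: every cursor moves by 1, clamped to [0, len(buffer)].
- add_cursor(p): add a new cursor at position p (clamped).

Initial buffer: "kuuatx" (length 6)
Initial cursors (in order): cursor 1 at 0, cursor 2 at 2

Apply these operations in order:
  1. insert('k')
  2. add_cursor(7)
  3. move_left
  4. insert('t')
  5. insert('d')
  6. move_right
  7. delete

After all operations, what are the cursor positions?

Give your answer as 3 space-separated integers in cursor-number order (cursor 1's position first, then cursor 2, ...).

Answer: 2 6 10

Derivation:
After op 1 (insert('k')): buffer="kkukuatx" (len 8), cursors c1@1 c2@4, authorship 1..2....
After op 2 (add_cursor(7)): buffer="kkukuatx" (len 8), cursors c1@1 c2@4 c3@7, authorship 1..2....
After op 3 (move_left): buffer="kkukuatx" (len 8), cursors c1@0 c2@3 c3@6, authorship 1..2....
After op 4 (insert('t')): buffer="tkkutkuattx" (len 11), cursors c1@1 c2@5 c3@9, authorship 11..22..3..
After op 5 (insert('d')): buffer="tdkkutdkuatdtx" (len 14), cursors c1@2 c2@7 c3@12, authorship 111..222..33..
After op 6 (move_right): buffer="tdkkutdkuatdtx" (len 14), cursors c1@3 c2@8 c3@13, authorship 111..222..33..
After op 7 (delete): buffer="tdkutduatdx" (len 11), cursors c1@2 c2@6 c3@10, authorship 11..22..33.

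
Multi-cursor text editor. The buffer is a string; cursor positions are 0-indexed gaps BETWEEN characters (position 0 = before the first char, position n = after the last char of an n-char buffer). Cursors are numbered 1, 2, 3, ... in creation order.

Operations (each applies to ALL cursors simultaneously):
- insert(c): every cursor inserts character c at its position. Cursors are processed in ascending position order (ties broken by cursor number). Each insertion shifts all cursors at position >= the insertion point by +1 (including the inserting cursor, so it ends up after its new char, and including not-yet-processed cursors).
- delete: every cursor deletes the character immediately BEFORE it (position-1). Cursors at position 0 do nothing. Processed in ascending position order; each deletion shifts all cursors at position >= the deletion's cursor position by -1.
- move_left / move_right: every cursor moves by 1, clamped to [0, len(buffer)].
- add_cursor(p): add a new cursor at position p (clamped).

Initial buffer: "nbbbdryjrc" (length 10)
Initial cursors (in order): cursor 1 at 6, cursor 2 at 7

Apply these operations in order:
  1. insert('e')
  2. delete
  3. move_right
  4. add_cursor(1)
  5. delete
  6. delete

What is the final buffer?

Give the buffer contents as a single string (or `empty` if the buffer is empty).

Answer: bbbrc

Derivation:
After op 1 (insert('e')): buffer="nbbbdreyejrc" (len 12), cursors c1@7 c2@9, authorship ......1.2...
After op 2 (delete): buffer="nbbbdryjrc" (len 10), cursors c1@6 c2@7, authorship ..........
After op 3 (move_right): buffer="nbbbdryjrc" (len 10), cursors c1@7 c2@8, authorship ..........
After op 4 (add_cursor(1)): buffer="nbbbdryjrc" (len 10), cursors c3@1 c1@7 c2@8, authorship ..........
After op 5 (delete): buffer="bbbdrrc" (len 7), cursors c3@0 c1@5 c2@5, authorship .......
After op 6 (delete): buffer="bbbrc" (len 5), cursors c3@0 c1@3 c2@3, authorship .....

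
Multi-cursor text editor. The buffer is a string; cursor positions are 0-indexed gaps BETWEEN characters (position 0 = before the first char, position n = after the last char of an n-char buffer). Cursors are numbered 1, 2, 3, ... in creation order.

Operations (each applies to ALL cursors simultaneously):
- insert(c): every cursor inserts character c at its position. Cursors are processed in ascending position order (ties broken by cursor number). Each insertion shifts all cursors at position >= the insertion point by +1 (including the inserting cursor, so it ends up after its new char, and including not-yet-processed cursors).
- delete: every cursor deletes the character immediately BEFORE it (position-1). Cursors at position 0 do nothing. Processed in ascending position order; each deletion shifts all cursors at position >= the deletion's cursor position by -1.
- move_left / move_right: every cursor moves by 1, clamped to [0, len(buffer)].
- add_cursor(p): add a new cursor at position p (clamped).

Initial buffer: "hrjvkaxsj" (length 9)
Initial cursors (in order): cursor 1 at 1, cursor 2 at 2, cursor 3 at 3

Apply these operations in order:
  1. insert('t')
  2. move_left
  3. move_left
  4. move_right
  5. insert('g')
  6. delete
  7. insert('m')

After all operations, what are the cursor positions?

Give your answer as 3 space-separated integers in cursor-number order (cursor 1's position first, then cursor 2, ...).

Answer: 2 5 8

Derivation:
After op 1 (insert('t')): buffer="htrtjtvkaxsj" (len 12), cursors c1@2 c2@4 c3@6, authorship .1.2.3......
After op 2 (move_left): buffer="htrtjtvkaxsj" (len 12), cursors c1@1 c2@3 c3@5, authorship .1.2.3......
After op 3 (move_left): buffer="htrtjtvkaxsj" (len 12), cursors c1@0 c2@2 c3@4, authorship .1.2.3......
After op 4 (move_right): buffer="htrtjtvkaxsj" (len 12), cursors c1@1 c2@3 c3@5, authorship .1.2.3......
After op 5 (insert('g')): buffer="hgtrgtjgtvkaxsj" (len 15), cursors c1@2 c2@5 c3@8, authorship .11.22.33......
After op 6 (delete): buffer="htrtjtvkaxsj" (len 12), cursors c1@1 c2@3 c3@5, authorship .1.2.3......
After op 7 (insert('m')): buffer="hmtrmtjmtvkaxsj" (len 15), cursors c1@2 c2@5 c3@8, authorship .11.22.33......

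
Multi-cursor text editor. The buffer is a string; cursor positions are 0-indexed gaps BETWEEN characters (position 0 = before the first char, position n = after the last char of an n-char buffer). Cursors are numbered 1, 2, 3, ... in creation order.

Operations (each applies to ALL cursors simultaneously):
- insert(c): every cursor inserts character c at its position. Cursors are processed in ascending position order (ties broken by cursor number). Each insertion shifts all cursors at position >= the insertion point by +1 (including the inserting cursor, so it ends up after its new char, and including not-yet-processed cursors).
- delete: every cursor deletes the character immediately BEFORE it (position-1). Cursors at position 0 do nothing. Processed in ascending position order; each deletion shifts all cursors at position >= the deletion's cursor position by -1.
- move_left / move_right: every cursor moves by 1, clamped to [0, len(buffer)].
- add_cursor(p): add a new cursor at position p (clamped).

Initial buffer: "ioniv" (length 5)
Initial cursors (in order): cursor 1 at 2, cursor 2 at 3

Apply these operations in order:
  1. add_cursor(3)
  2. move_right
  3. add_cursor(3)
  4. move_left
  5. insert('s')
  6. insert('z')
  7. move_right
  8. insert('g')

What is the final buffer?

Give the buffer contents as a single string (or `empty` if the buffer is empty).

After op 1 (add_cursor(3)): buffer="ioniv" (len 5), cursors c1@2 c2@3 c3@3, authorship .....
After op 2 (move_right): buffer="ioniv" (len 5), cursors c1@3 c2@4 c3@4, authorship .....
After op 3 (add_cursor(3)): buffer="ioniv" (len 5), cursors c1@3 c4@3 c2@4 c3@4, authorship .....
After op 4 (move_left): buffer="ioniv" (len 5), cursors c1@2 c4@2 c2@3 c3@3, authorship .....
After op 5 (insert('s')): buffer="iossnssiv" (len 9), cursors c1@4 c4@4 c2@7 c3@7, authorship ..14.23..
After op 6 (insert('z')): buffer="iosszznsszziv" (len 13), cursors c1@6 c4@6 c2@11 c3@11, authorship ..1414.2323..
After op 7 (move_right): buffer="iosszznsszziv" (len 13), cursors c1@7 c4@7 c2@12 c3@12, authorship ..1414.2323..
After op 8 (insert('g')): buffer="iosszznggsszziggv" (len 17), cursors c1@9 c4@9 c2@16 c3@16, authorship ..1414.142323.23.

Answer: iosszznggsszziggv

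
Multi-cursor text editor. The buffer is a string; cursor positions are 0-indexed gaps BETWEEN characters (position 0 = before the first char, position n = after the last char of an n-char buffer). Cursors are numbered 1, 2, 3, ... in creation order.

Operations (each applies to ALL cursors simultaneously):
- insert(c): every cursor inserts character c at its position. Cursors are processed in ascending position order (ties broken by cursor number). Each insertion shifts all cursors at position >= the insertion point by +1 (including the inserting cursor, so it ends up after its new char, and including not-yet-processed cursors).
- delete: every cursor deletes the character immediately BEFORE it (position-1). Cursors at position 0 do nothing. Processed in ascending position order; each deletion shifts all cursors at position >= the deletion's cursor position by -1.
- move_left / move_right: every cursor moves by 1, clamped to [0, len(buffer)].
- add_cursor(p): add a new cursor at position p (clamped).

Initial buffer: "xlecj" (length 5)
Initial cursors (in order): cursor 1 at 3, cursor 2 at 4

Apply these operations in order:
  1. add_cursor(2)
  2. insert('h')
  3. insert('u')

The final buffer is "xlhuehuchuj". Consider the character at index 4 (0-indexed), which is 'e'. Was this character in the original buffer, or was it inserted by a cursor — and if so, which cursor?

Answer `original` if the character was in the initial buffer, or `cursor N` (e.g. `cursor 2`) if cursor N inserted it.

Answer: original

Derivation:
After op 1 (add_cursor(2)): buffer="xlecj" (len 5), cursors c3@2 c1@3 c2@4, authorship .....
After op 2 (insert('h')): buffer="xlhehchj" (len 8), cursors c3@3 c1@5 c2@7, authorship ..3.1.2.
After op 3 (insert('u')): buffer="xlhuehuchuj" (len 11), cursors c3@4 c1@7 c2@10, authorship ..33.11.22.
Authorship (.=original, N=cursor N): . . 3 3 . 1 1 . 2 2 .
Index 4: author = original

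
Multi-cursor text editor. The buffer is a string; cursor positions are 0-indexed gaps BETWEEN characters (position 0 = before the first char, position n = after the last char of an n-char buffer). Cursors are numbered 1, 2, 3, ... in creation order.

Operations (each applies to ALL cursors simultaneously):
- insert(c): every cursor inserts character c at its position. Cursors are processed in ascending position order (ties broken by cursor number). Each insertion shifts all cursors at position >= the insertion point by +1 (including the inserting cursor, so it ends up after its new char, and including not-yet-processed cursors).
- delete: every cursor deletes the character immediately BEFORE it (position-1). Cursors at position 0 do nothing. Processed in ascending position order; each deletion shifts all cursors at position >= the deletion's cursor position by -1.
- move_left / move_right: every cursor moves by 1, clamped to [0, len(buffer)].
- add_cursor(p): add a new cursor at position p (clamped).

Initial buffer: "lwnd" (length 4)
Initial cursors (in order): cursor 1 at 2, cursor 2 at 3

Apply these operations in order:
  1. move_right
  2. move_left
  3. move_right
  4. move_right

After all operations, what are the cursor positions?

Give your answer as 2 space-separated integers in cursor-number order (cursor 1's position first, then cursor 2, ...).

After op 1 (move_right): buffer="lwnd" (len 4), cursors c1@3 c2@4, authorship ....
After op 2 (move_left): buffer="lwnd" (len 4), cursors c1@2 c2@3, authorship ....
After op 3 (move_right): buffer="lwnd" (len 4), cursors c1@3 c2@4, authorship ....
After op 4 (move_right): buffer="lwnd" (len 4), cursors c1@4 c2@4, authorship ....

Answer: 4 4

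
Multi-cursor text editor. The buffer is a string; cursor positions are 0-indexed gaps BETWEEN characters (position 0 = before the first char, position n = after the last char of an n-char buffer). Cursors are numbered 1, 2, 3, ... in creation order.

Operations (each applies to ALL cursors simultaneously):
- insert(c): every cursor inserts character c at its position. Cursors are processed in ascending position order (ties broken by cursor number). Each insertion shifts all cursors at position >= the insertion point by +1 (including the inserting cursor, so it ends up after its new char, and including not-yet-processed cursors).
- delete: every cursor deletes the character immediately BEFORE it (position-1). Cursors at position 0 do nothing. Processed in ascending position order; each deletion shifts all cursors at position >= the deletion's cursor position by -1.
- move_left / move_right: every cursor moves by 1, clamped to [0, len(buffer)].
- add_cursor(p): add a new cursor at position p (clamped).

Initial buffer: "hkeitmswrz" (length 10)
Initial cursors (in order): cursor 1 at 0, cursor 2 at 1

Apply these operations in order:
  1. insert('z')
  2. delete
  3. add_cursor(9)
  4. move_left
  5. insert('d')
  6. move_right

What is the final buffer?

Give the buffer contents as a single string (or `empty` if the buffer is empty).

After op 1 (insert('z')): buffer="zhzkeitmswrz" (len 12), cursors c1@1 c2@3, authorship 1.2.........
After op 2 (delete): buffer="hkeitmswrz" (len 10), cursors c1@0 c2@1, authorship ..........
After op 3 (add_cursor(9)): buffer="hkeitmswrz" (len 10), cursors c1@0 c2@1 c3@9, authorship ..........
After op 4 (move_left): buffer="hkeitmswrz" (len 10), cursors c1@0 c2@0 c3@8, authorship ..........
After op 5 (insert('d')): buffer="ddhkeitmswdrz" (len 13), cursors c1@2 c2@2 c3@11, authorship 12........3..
After op 6 (move_right): buffer="ddhkeitmswdrz" (len 13), cursors c1@3 c2@3 c3@12, authorship 12........3..

Answer: ddhkeitmswdrz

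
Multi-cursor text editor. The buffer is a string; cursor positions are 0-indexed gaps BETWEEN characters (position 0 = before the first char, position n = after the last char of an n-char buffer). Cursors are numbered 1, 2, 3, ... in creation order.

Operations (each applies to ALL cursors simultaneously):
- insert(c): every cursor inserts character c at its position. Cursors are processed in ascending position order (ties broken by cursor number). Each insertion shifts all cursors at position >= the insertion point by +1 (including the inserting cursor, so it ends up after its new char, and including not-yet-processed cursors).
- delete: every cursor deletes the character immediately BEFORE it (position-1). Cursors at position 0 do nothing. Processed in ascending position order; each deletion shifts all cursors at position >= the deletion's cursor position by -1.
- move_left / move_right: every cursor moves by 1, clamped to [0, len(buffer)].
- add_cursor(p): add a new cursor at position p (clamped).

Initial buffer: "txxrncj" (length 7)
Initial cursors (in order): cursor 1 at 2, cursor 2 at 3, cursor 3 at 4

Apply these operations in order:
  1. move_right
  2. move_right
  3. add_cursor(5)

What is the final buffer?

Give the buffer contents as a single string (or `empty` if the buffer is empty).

Answer: txxrncj

Derivation:
After op 1 (move_right): buffer="txxrncj" (len 7), cursors c1@3 c2@4 c3@5, authorship .......
After op 2 (move_right): buffer="txxrncj" (len 7), cursors c1@4 c2@5 c3@6, authorship .......
After op 3 (add_cursor(5)): buffer="txxrncj" (len 7), cursors c1@4 c2@5 c4@5 c3@6, authorship .......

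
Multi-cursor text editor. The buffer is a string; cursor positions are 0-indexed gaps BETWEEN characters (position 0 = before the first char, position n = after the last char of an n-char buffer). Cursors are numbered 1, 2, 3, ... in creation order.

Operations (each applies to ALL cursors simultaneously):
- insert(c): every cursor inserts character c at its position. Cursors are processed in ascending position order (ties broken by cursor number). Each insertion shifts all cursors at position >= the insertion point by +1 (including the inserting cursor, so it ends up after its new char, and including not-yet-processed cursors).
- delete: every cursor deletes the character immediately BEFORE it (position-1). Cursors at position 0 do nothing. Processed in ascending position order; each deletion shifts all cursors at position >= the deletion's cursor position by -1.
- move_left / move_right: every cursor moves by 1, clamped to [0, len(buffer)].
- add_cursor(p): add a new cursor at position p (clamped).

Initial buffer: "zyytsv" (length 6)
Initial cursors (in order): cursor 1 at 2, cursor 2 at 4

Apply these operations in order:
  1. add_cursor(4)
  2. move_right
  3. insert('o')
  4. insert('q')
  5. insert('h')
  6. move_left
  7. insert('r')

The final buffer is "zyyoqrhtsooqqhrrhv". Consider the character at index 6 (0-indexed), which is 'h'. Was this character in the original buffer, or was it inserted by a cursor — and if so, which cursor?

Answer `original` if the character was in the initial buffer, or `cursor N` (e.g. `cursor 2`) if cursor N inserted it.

Answer: cursor 1

Derivation:
After op 1 (add_cursor(4)): buffer="zyytsv" (len 6), cursors c1@2 c2@4 c3@4, authorship ......
After op 2 (move_right): buffer="zyytsv" (len 6), cursors c1@3 c2@5 c3@5, authorship ......
After op 3 (insert('o')): buffer="zyyotsoov" (len 9), cursors c1@4 c2@8 c3@8, authorship ...1..23.
After op 4 (insert('q')): buffer="zyyoqtsooqqv" (len 12), cursors c1@5 c2@11 c3@11, authorship ...11..2323.
After op 5 (insert('h')): buffer="zyyoqhtsooqqhhv" (len 15), cursors c1@6 c2@14 c3@14, authorship ...111..232323.
After op 6 (move_left): buffer="zyyoqhtsooqqhhv" (len 15), cursors c1@5 c2@13 c3@13, authorship ...111..232323.
After op 7 (insert('r')): buffer="zyyoqrhtsooqqhrrhv" (len 18), cursors c1@6 c2@16 c3@16, authorship ...1111..23232233.
Authorship (.=original, N=cursor N): . . . 1 1 1 1 . . 2 3 2 3 2 2 3 3 .
Index 6: author = 1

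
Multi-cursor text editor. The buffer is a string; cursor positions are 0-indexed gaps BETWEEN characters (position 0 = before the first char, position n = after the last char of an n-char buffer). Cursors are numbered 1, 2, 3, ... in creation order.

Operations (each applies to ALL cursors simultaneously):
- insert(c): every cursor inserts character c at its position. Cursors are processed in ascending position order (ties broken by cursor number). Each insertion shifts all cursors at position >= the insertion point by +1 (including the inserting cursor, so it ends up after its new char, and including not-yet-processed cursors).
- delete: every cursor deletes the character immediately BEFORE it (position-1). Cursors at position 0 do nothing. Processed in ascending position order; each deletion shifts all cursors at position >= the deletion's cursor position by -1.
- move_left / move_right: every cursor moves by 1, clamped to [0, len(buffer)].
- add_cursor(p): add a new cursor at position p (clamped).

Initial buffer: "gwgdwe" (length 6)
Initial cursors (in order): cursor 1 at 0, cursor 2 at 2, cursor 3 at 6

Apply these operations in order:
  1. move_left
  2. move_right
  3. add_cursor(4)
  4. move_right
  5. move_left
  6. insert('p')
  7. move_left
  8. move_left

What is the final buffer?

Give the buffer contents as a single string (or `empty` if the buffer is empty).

Answer: gpwpgdpwpe

Derivation:
After op 1 (move_left): buffer="gwgdwe" (len 6), cursors c1@0 c2@1 c3@5, authorship ......
After op 2 (move_right): buffer="gwgdwe" (len 6), cursors c1@1 c2@2 c3@6, authorship ......
After op 3 (add_cursor(4)): buffer="gwgdwe" (len 6), cursors c1@1 c2@2 c4@4 c3@6, authorship ......
After op 4 (move_right): buffer="gwgdwe" (len 6), cursors c1@2 c2@3 c4@5 c3@6, authorship ......
After op 5 (move_left): buffer="gwgdwe" (len 6), cursors c1@1 c2@2 c4@4 c3@5, authorship ......
After op 6 (insert('p')): buffer="gpwpgdpwpe" (len 10), cursors c1@2 c2@4 c4@7 c3@9, authorship .1.2..4.3.
After op 7 (move_left): buffer="gpwpgdpwpe" (len 10), cursors c1@1 c2@3 c4@6 c3@8, authorship .1.2..4.3.
After op 8 (move_left): buffer="gpwpgdpwpe" (len 10), cursors c1@0 c2@2 c4@5 c3@7, authorship .1.2..4.3.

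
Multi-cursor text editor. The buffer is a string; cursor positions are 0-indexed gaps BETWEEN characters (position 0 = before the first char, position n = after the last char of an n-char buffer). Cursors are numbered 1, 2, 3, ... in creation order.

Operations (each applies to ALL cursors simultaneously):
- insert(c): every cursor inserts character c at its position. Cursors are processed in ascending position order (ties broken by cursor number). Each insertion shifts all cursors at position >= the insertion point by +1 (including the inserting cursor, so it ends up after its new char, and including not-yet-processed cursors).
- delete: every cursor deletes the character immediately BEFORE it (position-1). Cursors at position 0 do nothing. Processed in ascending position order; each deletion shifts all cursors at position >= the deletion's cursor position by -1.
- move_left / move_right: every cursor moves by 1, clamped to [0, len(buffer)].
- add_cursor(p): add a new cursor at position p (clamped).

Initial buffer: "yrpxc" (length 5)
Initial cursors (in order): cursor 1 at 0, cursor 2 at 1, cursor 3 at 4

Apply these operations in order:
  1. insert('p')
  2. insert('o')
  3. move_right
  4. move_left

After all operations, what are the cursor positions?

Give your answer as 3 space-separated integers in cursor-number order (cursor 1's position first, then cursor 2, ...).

Answer: 2 5 10

Derivation:
After op 1 (insert('p')): buffer="pyprpxpc" (len 8), cursors c1@1 c2@3 c3@7, authorship 1.2...3.
After op 2 (insert('o')): buffer="poyporpxpoc" (len 11), cursors c1@2 c2@5 c3@10, authorship 11.22...33.
After op 3 (move_right): buffer="poyporpxpoc" (len 11), cursors c1@3 c2@6 c3@11, authorship 11.22...33.
After op 4 (move_left): buffer="poyporpxpoc" (len 11), cursors c1@2 c2@5 c3@10, authorship 11.22...33.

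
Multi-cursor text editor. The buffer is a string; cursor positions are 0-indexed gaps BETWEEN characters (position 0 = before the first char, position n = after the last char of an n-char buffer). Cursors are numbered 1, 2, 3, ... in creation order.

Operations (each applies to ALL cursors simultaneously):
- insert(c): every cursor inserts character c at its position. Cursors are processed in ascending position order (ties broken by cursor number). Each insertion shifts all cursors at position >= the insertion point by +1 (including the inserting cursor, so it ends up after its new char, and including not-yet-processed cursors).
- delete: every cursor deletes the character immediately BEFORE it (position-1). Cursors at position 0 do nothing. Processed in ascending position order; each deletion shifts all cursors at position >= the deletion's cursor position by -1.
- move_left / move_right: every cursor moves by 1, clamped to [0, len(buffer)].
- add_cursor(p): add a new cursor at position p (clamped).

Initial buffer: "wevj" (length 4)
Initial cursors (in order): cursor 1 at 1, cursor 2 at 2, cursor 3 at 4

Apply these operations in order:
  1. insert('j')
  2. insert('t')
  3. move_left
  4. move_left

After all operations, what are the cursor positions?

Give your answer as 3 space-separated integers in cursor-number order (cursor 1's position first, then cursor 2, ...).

After op 1 (insert('j')): buffer="wjejvjj" (len 7), cursors c1@2 c2@4 c3@7, authorship .1.2..3
After op 2 (insert('t')): buffer="wjtejtvjjt" (len 10), cursors c1@3 c2@6 c3@10, authorship .11.22..33
After op 3 (move_left): buffer="wjtejtvjjt" (len 10), cursors c1@2 c2@5 c3@9, authorship .11.22..33
After op 4 (move_left): buffer="wjtejtvjjt" (len 10), cursors c1@1 c2@4 c3@8, authorship .11.22..33

Answer: 1 4 8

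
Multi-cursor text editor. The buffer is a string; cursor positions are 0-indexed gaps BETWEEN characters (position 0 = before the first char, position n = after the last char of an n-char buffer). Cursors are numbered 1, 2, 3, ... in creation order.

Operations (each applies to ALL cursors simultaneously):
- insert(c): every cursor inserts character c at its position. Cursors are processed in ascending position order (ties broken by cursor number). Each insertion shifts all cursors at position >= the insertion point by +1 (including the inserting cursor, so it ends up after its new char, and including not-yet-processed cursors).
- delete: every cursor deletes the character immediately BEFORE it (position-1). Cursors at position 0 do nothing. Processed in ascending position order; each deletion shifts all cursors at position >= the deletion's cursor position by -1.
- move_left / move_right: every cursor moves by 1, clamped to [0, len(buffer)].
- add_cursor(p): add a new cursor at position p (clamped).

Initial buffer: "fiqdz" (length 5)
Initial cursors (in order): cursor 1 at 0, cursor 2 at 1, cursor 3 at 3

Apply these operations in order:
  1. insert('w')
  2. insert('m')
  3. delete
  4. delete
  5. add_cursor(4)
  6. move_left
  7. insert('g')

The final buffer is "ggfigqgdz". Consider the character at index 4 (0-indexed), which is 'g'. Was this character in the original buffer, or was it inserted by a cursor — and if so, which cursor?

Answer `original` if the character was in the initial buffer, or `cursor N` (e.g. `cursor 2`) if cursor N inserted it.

After op 1 (insert('w')): buffer="wfwiqwdz" (len 8), cursors c1@1 c2@3 c3@6, authorship 1.2..3..
After op 2 (insert('m')): buffer="wmfwmiqwmdz" (len 11), cursors c1@2 c2@5 c3@9, authorship 11.22..33..
After op 3 (delete): buffer="wfwiqwdz" (len 8), cursors c1@1 c2@3 c3@6, authorship 1.2..3..
After op 4 (delete): buffer="fiqdz" (len 5), cursors c1@0 c2@1 c3@3, authorship .....
After op 5 (add_cursor(4)): buffer="fiqdz" (len 5), cursors c1@0 c2@1 c3@3 c4@4, authorship .....
After op 6 (move_left): buffer="fiqdz" (len 5), cursors c1@0 c2@0 c3@2 c4@3, authorship .....
After op 7 (insert('g')): buffer="ggfigqgdz" (len 9), cursors c1@2 c2@2 c3@5 c4@7, authorship 12..3.4..
Authorship (.=original, N=cursor N): 1 2 . . 3 . 4 . .
Index 4: author = 3

Answer: cursor 3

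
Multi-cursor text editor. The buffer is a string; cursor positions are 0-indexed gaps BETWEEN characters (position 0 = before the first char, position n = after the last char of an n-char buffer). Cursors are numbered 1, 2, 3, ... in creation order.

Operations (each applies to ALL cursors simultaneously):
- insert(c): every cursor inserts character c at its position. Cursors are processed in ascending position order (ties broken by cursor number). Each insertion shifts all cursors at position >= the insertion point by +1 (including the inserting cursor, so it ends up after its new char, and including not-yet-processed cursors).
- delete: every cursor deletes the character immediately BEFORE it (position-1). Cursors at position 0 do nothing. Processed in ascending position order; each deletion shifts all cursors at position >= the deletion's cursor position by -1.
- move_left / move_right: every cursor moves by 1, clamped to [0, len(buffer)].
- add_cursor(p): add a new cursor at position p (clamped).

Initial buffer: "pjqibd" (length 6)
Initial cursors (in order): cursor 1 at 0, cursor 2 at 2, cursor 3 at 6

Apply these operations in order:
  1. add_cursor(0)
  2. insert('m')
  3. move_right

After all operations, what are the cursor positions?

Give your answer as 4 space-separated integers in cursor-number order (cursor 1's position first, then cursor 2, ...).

After op 1 (add_cursor(0)): buffer="pjqibd" (len 6), cursors c1@0 c4@0 c2@2 c3@6, authorship ......
After op 2 (insert('m')): buffer="mmpjmqibdm" (len 10), cursors c1@2 c4@2 c2@5 c3@10, authorship 14..2....3
After op 3 (move_right): buffer="mmpjmqibdm" (len 10), cursors c1@3 c4@3 c2@6 c3@10, authorship 14..2....3

Answer: 3 6 10 3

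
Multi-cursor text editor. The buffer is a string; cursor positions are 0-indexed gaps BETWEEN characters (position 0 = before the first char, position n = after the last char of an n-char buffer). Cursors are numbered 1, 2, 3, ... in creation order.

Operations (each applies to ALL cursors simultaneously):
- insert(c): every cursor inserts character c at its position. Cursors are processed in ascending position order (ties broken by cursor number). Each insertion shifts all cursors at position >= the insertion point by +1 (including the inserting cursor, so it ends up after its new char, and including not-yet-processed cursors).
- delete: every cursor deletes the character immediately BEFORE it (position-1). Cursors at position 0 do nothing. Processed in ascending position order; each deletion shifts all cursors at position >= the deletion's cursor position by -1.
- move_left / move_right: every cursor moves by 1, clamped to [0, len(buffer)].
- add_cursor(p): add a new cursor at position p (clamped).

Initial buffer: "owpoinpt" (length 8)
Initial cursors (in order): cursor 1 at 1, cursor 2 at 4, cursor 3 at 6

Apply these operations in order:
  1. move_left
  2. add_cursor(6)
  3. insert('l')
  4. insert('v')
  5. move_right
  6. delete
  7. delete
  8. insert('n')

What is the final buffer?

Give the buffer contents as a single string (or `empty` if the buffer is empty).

Answer: lnwplnilnlnt

Derivation:
After op 1 (move_left): buffer="owpoinpt" (len 8), cursors c1@0 c2@3 c3@5, authorship ........
After op 2 (add_cursor(6)): buffer="owpoinpt" (len 8), cursors c1@0 c2@3 c3@5 c4@6, authorship ........
After op 3 (insert('l')): buffer="lowploilnlpt" (len 12), cursors c1@1 c2@5 c3@8 c4@10, authorship 1...2..3.4..
After op 4 (insert('v')): buffer="lvowplvoilvnlvpt" (len 16), cursors c1@2 c2@7 c3@11 c4@14, authorship 11...22..33.44..
After op 5 (move_right): buffer="lvowplvoilvnlvpt" (len 16), cursors c1@3 c2@8 c3@12 c4@15, authorship 11...22..33.44..
After op 6 (delete): buffer="lvwplvilvlvt" (len 12), cursors c1@2 c2@6 c3@9 c4@11, authorship 11..22.3344.
After op 7 (delete): buffer="lwplillt" (len 8), cursors c1@1 c2@4 c3@6 c4@7, authorship 1..2.34.
After op 8 (insert('n')): buffer="lnwplnilnlnt" (len 12), cursors c1@2 c2@6 c3@9 c4@11, authorship 11..22.3344.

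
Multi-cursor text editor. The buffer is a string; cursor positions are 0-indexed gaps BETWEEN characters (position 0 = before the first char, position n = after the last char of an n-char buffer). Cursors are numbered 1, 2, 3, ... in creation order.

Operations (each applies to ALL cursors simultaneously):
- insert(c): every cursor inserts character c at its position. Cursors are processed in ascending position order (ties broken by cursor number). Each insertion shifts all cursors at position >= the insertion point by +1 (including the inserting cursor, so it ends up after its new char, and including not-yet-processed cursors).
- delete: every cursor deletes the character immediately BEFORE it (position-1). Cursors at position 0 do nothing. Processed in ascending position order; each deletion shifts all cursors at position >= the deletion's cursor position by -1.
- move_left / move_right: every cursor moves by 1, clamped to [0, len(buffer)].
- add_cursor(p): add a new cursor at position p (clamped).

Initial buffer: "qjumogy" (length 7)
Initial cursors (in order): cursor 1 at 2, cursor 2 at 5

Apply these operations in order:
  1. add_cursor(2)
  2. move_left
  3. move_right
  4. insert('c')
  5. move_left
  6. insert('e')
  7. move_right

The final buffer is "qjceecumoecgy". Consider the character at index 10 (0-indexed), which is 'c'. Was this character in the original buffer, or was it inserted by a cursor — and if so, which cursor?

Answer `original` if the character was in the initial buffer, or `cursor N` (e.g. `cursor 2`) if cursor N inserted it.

After op 1 (add_cursor(2)): buffer="qjumogy" (len 7), cursors c1@2 c3@2 c2@5, authorship .......
After op 2 (move_left): buffer="qjumogy" (len 7), cursors c1@1 c3@1 c2@4, authorship .......
After op 3 (move_right): buffer="qjumogy" (len 7), cursors c1@2 c3@2 c2@5, authorship .......
After op 4 (insert('c')): buffer="qjccumocgy" (len 10), cursors c1@4 c3@4 c2@8, authorship ..13...2..
After op 5 (move_left): buffer="qjccumocgy" (len 10), cursors c1@3 c3@3 c2@7, authorship ..13...2..
After op 6 (insert('e')): buffer="qjceecumoecgy" (len 13), cursors c1@5 c3@5 c2@10, authorship ..1133...22..
After op 7 (move_right): buffer="qjceecumoecgy" (len 13), cursors c1@6 c3@6 c2@11, authorship ..1133...22..
Authorship (.=original, N=cursor N): . . 1 1 3 3 . . . 2 2 . .
Index 10: author = 2

Answer: cursor 2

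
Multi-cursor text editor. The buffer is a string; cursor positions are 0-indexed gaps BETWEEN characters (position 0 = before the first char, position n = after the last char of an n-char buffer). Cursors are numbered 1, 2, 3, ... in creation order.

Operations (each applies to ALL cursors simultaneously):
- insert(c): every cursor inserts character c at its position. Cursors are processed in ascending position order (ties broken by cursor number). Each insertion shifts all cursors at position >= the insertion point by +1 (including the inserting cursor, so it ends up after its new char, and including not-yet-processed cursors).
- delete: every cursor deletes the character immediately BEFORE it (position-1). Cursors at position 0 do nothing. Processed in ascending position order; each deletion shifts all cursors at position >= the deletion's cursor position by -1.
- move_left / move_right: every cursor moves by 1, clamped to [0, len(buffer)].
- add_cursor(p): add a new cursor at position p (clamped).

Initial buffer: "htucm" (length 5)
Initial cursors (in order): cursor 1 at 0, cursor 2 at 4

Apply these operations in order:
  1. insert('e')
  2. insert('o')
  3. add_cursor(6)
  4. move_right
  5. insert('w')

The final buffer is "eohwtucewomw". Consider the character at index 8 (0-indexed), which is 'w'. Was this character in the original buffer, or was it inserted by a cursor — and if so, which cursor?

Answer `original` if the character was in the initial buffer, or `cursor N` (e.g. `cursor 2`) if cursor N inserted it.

After op 1 (insert('e')): buffer="ehtucem" (len 7), cursors c1@1 c2@6, authorship 1....2.
After op 2 (insert('o')): buffer="eohtuceom" (len 9), cursors c1@2 c2@8, authorship 11....22.
After op 3 (add_cursor(6)): buffer="eohtuceom" (len 9), cursors c1@2 c3@6 c2@8, authorship 11....22.
After op 4 (move_right): buffer="eohtuceom" (len 9), cursors c1@3 c3@7 c2@9, authorship 11....22.
After op 5 (insert('w')): buffer="eohwtucewomw" (len 12), cursors c1@4 c3@9 c2@12, authorship 11.1...232.2
Authorship (.=original, N=cursor N): 1 1 . 1 . . . 2 3 2 . 2
Index 8: author = 3

Answer: cursor 3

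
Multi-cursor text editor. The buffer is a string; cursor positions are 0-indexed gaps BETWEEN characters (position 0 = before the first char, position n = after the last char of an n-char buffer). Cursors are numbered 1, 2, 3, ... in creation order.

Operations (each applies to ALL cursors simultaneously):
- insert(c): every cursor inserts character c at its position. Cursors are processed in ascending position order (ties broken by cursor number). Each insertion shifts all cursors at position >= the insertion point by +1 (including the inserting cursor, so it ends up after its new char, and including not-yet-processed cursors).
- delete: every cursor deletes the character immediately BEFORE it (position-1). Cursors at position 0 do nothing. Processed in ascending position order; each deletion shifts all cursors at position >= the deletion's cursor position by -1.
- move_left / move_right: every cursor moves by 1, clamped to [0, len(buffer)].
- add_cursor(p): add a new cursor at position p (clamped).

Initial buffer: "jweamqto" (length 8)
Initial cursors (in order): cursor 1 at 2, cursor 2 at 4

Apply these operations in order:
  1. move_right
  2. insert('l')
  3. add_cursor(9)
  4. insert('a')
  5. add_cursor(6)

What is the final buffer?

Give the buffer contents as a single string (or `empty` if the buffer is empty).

Answer: jwelaamlaqtao

Derivation:
After op 1 (move_right): buffer="jweamqto" (len 8), cursors c1@3 c2@5, authorship ........
After op 2 (insert('l')): buffer="jwelamlqto" (len 10), cursors c1@4 c2@7, authorship ...1..2...
After op 3 (add_cursor(9)): buffer="jwelamlqto" (len 10), cursors c1@4 c2@7 c3@9, authorship ...1..2...
After op 4 (insert('a')): buffer="jwelaamlaqtao" (len 13), cursors c1@5 c2@9 c3@12, authorship ...11..22..3.
After op 5 (add_cursor(6)): buffer="jwelaamlaqtao" (len 13), cursors c1@5 c4@6 c2@9 c3@12, authorship ...11..22..3.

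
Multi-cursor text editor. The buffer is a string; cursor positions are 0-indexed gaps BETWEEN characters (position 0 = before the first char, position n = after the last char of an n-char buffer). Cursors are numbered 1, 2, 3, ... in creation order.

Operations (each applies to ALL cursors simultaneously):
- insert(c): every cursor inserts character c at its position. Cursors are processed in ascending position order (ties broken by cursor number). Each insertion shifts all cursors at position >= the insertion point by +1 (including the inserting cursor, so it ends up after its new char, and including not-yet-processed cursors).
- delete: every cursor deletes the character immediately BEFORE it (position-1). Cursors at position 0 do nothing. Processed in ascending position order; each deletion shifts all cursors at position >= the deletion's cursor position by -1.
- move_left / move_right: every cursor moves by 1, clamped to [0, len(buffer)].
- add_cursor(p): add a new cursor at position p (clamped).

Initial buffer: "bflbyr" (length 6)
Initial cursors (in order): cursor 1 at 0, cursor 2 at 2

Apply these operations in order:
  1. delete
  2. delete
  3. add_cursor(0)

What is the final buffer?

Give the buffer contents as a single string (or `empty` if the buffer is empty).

Answer: lbyr

Derivation:
After op 1 (delete): buffer="blbyr" (len 5), cursors c1@0 c2@1, authorship .....
After op 2 (delete): buffer="lbyr" (len 4), cursors c1@0 c2@0, authorship ....
After op 3 (add_cursor(0)): buffer="lbyr" (len 4), cursors c1@0 c2@0 c3@0, authorship ....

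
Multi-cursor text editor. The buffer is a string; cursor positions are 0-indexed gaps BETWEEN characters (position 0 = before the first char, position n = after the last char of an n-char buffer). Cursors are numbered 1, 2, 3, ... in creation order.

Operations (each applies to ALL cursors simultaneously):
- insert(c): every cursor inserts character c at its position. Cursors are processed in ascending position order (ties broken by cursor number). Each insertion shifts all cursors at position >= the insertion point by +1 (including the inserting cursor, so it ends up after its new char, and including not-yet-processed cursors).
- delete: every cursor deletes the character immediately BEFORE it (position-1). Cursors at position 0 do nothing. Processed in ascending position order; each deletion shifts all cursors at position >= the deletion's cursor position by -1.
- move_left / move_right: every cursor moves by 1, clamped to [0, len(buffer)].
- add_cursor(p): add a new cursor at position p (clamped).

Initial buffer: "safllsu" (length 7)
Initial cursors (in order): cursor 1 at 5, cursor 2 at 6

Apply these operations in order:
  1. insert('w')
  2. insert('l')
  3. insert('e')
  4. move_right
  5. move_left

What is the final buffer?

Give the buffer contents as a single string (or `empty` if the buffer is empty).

Answer: safllwleswleu

Derivation:
After op 1 (insert('w')): buffer="safllwswu" (len 9), cursors c1@6 c2@8, authorship .....1.2.
After op 2 (insert('l')): buffer="safllwlswlu" (len 11), cursors c1@7 c2@10, authorship .....11.22.
After op 3 (insert('e')): buffer="safllwleswleu" (len 13), cursors c1@8 c2@12, authorship .....111.222.
After op 4 (move_right): buffer="safllwleswleu" (len 13), cursors c1@9 c2@13, authorship .....111.222.
After op 5 (move_left): buffer="safllwleswleu" (len 13), cursors c1@8 c2@12, authorship .....111.222.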